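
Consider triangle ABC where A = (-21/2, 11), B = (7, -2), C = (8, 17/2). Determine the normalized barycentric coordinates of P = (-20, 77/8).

Signed area of the reference triangle: [ABC] = ½·((-21/2)·(-2−(17/2)) + 7·(17/2−11) + 8·(11−(-2))) = ½·(441/4 − 35/2 + 104) = 787/8.
[PBC] = ½·((-20)·(-2−(17/2)) + 7·(17/2−(77/8)) + 8·(77/8−(-2))) = ½·(210 − 63/8 + 93) = 2361/16, so the A-coordinate is (2361/16)/(787/8) = 3/2.
[APC] = ½·((-21/2)·(77/8−(17/2)) + (-20)·(17/2−11) + 8·(11−(77/8))) = ½·(-189/16 + 50 + 11) = 787/32, so the B-coordinate is 1/4.
[ABP] = ½·((-21/2)·(-2−(77/8)) + 7·(77/8−11) + (-20)·(11−(-2))) = ½·(1953/16 − 77/8 − 260) = -2361/32, so the C-coordinate is -3/4.
Check: 3/2 + 1/4 − 3/4 = 1.

(3/2, 1/4, -3/4)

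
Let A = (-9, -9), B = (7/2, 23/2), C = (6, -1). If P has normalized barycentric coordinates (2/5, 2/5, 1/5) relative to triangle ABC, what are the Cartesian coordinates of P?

P = (2/5)·A + (2/5)·B + (1/5)·C.
x-coordinate: (2/5)·(-9) + (2/5)·(7/2) + (1/5)·6 = -1.
y-coordinate: (2/5)·(-9) + (2/5)·(23/2) + (1/5)·(-1) = 4/5.

(-1, 4/5)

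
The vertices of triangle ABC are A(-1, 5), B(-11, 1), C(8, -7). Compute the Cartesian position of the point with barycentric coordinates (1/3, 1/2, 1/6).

(-9/2, 1)

P = (1/3)·A + (1/2)·B + (1/6)·C.
x-coordinate: (1/3)·(-1) + (1/2)·(-11) + (1/6)·8 = -9/2.
y-coordinate: (1/3)·5 + (1/2)·1 + (1/6)·(-7) = 1.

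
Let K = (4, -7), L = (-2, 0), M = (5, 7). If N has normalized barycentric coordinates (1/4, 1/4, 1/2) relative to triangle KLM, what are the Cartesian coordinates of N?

(3, 7/4)

N = (1/4)·K + (1/4)·L + (1/2)·M.
x-coordinate: (1/4)·4 + (1/4)·(-2) + (1/2)·5 = 3.
y-coordinate: (1/4)·(-7) + (1/4)·0 + (1/2)·7 = 7/4.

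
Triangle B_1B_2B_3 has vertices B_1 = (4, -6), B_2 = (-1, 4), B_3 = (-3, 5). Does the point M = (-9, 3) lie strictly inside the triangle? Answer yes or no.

Barycentric coordinates of M: (2/3, -16/3, 17/3).
The three coordinates are positive, negative, positive; a point is interior exactly when all three are positive.

no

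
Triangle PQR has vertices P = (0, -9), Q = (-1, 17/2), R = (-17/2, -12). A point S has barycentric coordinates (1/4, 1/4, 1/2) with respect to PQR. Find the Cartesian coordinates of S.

(-9/2, -49/8)

S = (1/4)·P + (1/4)·Q + (1/2)·R.
x-coordinate: (1/4)·0 + (1/4)·(-1) + (1/2)·(-17/2) = -9/2.
y-coordinate: (1/4)·(-9) + (1/4)·(17/2) + (1/2)·(-12) = -49/8.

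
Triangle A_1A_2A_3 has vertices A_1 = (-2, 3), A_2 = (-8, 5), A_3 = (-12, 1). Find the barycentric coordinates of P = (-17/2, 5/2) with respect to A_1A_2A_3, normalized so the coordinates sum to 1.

Signed area of the reference triangle: [A_1A_2A_3] = ½·((-2)·(5−1) + (-8)·(1−3) + (-12)·(3−5)) = ½·(-8 + 16 + 24) = 16.
[PA_2A_3] = ½·((-17/2)·(5−1) + (-8)·(1−(5/2)) + (-12)·(5/2−5)) = ½·(-34 + 12 + 30) = 4, so the A_1-coordinate is 4/16 = 1/4.
[A_1PA_3] = ½·((-2)·(5/2−1) + (-17/2)·(1−3) + (-12)·(3−(5/2))) = ½·(-3 + 17 − 6) = 4, so the A_2-coordinate is 1/4.
[A_1A_2P] = ½·((-2)·(5−(5/2)) + (-8)·(5/2−3) + (-17/2)·(3−5)) = ½·(-5 + 4 + 17) = 8, so the A_3-coordinate is 1/2.

(1/4, 1/4, 1/2)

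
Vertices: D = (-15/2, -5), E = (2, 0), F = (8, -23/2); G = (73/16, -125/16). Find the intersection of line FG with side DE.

(-7/6, -5/3)

Barycentric coordinates of G with respect to DEF: (1/8, 1/4, 5/8).
On side DE the F-coordinate is zero; dropping G's F-weight 5/8 and renormalizing the remaining 1/8 : 1/4 gives weights 1/3, 2/3 on D, E.
H = (1/3)·(-15/2, -5) + (2/3)·(2, 0) = (-7/6, -5/3).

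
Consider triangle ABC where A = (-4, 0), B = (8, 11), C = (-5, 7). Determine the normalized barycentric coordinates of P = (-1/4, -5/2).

Signed area of the reference triangle: [ABC] = ½·((-4)·(11−7) + 8·(7−0) + (-5)·(0−11)) = ½·(-16 + 56 + 55) = 95/2.
[PBC] = ½·((-1/4)·(11−7) + 8·(7−(-5/2)) + (-5)·(-5/2−11)) = ½·(-1 + 76 + 135/2) = 285/4, so the A-coordinate is (285/4)/(95/2) = 3/2.
[APC] = ½·((-4)·(-5/2−7) + (-1/4)·(7−0) + (-5)·(0−(-5/2))) = ½·(38 − 7/4 − 25/2) = 95/8, so the B-coordinate is 1/4.
[ABP] = ½·((-4)·(11−(-5/2)) + 8·(-5/2−0) + (-1/4)·(0−11)) = ½·(-54 − 20 + 11/4) = -285/8, so the C-coordinate is -3/4.

(3/2, 1/4, -3/4)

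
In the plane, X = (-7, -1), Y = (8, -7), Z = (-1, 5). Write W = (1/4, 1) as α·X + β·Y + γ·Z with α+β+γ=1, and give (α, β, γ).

Signed area of the reference triangle: [XYZ] = ½·((-7)·(-7−5) + 8·(5−(-1)) + (-1)·(-1−(-7))) = ½·(84 + 48 − 6) = 63.
[WYZ] = ½·((1/4)·(-7−5) + 8·(5−1) + (-1)·(1−(-7))) = ½·(-3 + 32 − 8) = 21/2, so the X-coordinate is (21/2)/63 = 1/6.
[XWZ] = ½·((-7)·(1−5) + (1/4)·(5−(-1)) + (-1)·(-1−1)) = ½·(28 + 3/2 + 2) = 63/4, so the Y-coordinate is 1/4.
[XYW] = ½·((-7)·(-7−1) + 8·(1−(-1)) + (1/4)·(-1−(-7))) = ½·(56 + 16 + 3/2) = 147/4, so the Z-coordinate is 7/12.

(1/6, 1/4, 7/12)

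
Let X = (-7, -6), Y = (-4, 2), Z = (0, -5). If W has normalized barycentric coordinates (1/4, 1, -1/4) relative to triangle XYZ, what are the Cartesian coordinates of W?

(-23/4, 7/4)

W = (1/4)·X + 1·Y + (-1/4)·Z.
x-coordinate: (1/4)·(-7) + 1·(-4) + (-1/4)·0 = -23/4.
y-coordinate: (1/4)·(-6) + 1·2 + (-1/4)·(-5) = 7/4.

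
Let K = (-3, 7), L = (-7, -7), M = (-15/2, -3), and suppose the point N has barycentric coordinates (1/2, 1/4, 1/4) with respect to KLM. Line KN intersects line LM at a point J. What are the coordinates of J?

(-29/4, -5)

Line KN meets LM where the K-coordinate vanishes; zeroing N's K-weight and renormalizing leaves L, M-weights 1/4 : 1/4 → (1/2, 1/2).
So J = (1/2)·L + (1/2)·M = (-29/4, -5).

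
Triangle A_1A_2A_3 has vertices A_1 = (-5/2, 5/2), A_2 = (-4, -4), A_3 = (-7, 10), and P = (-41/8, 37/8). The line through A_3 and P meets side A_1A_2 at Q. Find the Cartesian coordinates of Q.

(-13/4, -3/4)

Barycentric coordinates of P with respect to A_1A_2A_3: (1/4, 1/4, 1/2).
On side A_1A_2 the A_3-coordinate is zero; dropping P's A_3-weight 1/2 and renormalizing the remaining 1/4 : 1/4 gives weights 1/2, 1/2 on A_1, A_2.
Q = (1/2)·(-5/2, 5/2) + (1/2)·(-4, -4) = (-13/4, -3/4).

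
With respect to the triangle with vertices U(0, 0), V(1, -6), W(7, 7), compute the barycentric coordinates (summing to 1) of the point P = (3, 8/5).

Signed area of the reference triangle: [UVW] = ½·(0·(-6−7) + 1·(7−0) + 7·(0−(-6))) = ½·(0 + 7 + 42) = 49/2.
[PVW] = ½·(3·(-6−7) + 1·(7−(8/5)) + 7·(8/5−(-6))) = ½·(-39 + 27/5 + 266/5) = 49/5, so the U-coordinate is (49/5)/(49/2) = 2/5.
[UPW] = ½·(0·(8/5−7) + 3·(7−0) + 7·(0−(8/5))) = ½·(0 + 21 − 56/5) = 49/10, so the V-coordinate is 1/5.
[UVP] = ½·(0·(-6−(8/5)) + 1·(8/5−0) + 3·(0−(-6))) = ½·(0 + 8/5 + 18) = 49/5, so the W-coordinate is 2/5.
Check: 2/5 + 1/5 + 2/5 = 1.

(2/5, 1/5, 2/5)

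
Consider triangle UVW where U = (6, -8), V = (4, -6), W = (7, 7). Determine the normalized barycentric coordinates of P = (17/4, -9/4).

(-1/4, 1, 1/4)

Signed area of the reference triangle: [UVW] = ½·(6·(-6−7) + 4·(7−(-8)) + 7·(-8−(-6))) = ½·(-78 + 60 − 14) = -16.
[PVW] = ½·((17/4)·(-6−7) + 4·(7−(-9/4)) + 7·(-9/4−(-6))) = ½·(-221/4 + 37 + 105/4) = 4, so the U-coordinate is 4/(-16) = -1/4.
[UPW] = ½·(6·(-9/4−7) + (17/4)·(7−(-8)) + 7·(-8−(-9/4))) = ½·(-111/2 + 255/4 − 161/4) = -16, so the V-coordinate is 1.
[UVP] = ½·(6·(-6−(-9/4)) + 4·(-9/4−(-8)) + (17/4)·(-8−(-6))) = ½·(-45/2 + 23 − 17/2) = -4, so the W-coordinate is 1/4.
Check: -1/4 + 1 + 1/4 = 1.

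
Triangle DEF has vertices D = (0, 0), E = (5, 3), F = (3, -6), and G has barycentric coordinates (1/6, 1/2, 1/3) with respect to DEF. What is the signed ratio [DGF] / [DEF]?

The signed ratio [DGF]/[DEF] equals the barycentric coordinate of G at vertex E, which is 1/2.

1/2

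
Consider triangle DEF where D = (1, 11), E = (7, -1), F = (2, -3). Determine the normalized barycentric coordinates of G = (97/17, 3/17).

(2/17, 13/17, 2/17)

Signed area of the reference triangle: [DEF] = ½·(1·(-1−(-3)) + 7·(-3−11) + 2·(11−(-1))) = ½·(2 − 98 + 24) = -36.
[GEF] = ½·((97/17)·(-1−(-3)) + 7·(-3−(3/17)) + 2·(3/17−(-1))) = ½·(194/17 − 378/17 + 40/17) = -72/17, so the D-coordinate is (-72/17)/(-36) = 2/17.
[DGF] = ½·(1·(3/17−(-3)) + (97/17)·(-3−11) + 2·(11−(3/17))) = ½·(54/17 − 1358/17 + 368/17) = -468/17, so the E-coordinate is 13/17.
[DEG] = ½·(1·(-1−(3/17)) + 7·(3/17−11) + (97/17)·(11−(-1))) = ½·(-20/17 − 1288/17 + 1164/17) = -72/17, so the F-coordinate is 2/17.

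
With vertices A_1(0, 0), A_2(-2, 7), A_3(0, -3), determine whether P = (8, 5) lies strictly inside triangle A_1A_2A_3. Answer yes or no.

Barycentric coordinates of P: (16, -4, -11).
The three coordinates are positive, negative, negative; a point is interior exactly when all three are positive.

no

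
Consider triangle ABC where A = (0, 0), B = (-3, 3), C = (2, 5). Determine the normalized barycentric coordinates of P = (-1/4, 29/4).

Signed area of the reference triangle: [ABC] = ½·(0·(3−5) + (-3)·(5−0) + 2·(0−3)) = ½·(0 − 15 − 6) = -21/2.
[PBC] = ½·((-1/4)·(3−5) + (-3)·(5−(29/4)) + 2·(29/4−3)) = ½·(1/2 + 27/4 + 17/2) = 63/8, so the A-coordinate is (63/8)/(-21/2) = -3/4.
[APC] = ½·(0·(29/4−5) + (-1/4)·(5−0) + 2·(0−(29/4))) = ½·(0 − 5/4 − 29/2) = -63/8, so the B-coordinate is 3/4.
[ABP] = ½·(0·(3−(29/4)) + (-3)·(29/4−0) + (-1/4)·(0−3)) = ½·(0 − 87/4 + 3/4) = -21/2, so the C-coordinate is 1.
Check: -3/4 + 3/4 + 1 = 1.

(-3/4, 3/4, 1)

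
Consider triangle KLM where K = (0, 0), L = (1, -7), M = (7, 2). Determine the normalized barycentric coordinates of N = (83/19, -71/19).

Signed area of the reference triangle: [KLM] = ½·(0·(-7−2) + 1·(2−0) + 7·(0−(-7))) = ½·(0 + 2 + 49) = 51/2.
[NLM] = ½·((83/19)·(-7−2) + 1·(2−(-71/19)) + 7·(-71/19−(-7))) = ½·(-747/19 + 109/19 + 434/19) = -102/19, so the K-coordinate is (-102/19)/(51/2) = -4/19.
[KNM] = ½·(0·(-71/19−2) + (83/19)·(2−0) + 7·(0−(-71/19))) = ½·(0 + 166/19 + 497/19) = 663/38, so the L-coordinate is 13/19.
[KLN] = ½·(0·(-7−(-71/19)) + 1·(-71/19−0) + (83/19)·(0−(-7))) = ½·(0 − 71/19 + 581/19) = 255/19, so the M-coordinate is 10/19.

(-4/19, 13/19, 10/19)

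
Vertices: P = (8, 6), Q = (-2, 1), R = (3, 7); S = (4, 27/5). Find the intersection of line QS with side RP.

Barycentric coordinates of S with respect to PQR: (2/5, 1/5, 2/5).
On side RP the Q-coordinate is zero; dropping S's Q-weight 1/5 and renormalizing the remaining 2/5 : 2/5 gives weights 1/2, 1/2 on R, P.
T = (1/2)·(3, 7) + (1/2)·(8, 6) = (11/2, 13/2).

(11/2, 13/2)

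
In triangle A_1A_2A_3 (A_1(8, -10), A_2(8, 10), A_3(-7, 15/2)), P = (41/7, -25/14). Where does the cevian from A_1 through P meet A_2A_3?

(3, 55/6)

Barycentric coordinates of P with respect to A_1A_2A_3: (4/7, 2/7, 1/7).
On side A_2A_3 the A_1-coordinate is zero; dropping P's A_1-weight 4/7 and renormalizing the remaining 2/7 : 1/7 gives weights 2/3, 1/3 on A_2, A_3.
Q = (2/3)·(8, 10) + (1/3)·(-7, 15/2) = (3, 55/6).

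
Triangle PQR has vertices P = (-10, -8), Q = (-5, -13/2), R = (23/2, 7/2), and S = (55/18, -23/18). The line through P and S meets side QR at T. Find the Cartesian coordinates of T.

Barycentric coordinates of S with respect to PQR: (2/9, 2/9, 5/9).
On side QR the P-coordinate is zero; dropping S's P-weight 2/9 and renormalizing the remaining 2/9 : 5/9 gives weights 2/7, 5/7 on Q, R.
T = (2/7)·(-5, -13/2) + (5/7)·(23/2, 7/2) = (95/14, 9/14).

(95/14, 9/14)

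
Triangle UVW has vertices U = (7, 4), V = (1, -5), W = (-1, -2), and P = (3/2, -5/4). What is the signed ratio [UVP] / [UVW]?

1/2

[UVW] = ½·(7·(-5−(-2)) + 1·(-2−4) + (-1)·(4−(-5))) = ½·(-21 − 6 − 9) = -18.
[UVP] = ½·(7·(-5−(-5/4)) + 1·(-5/4−4) + (3/2)·(4−(-5))) = ½·(-105/4 − 21/4 + 27/2) = -9, so the ratio is (-9)/(-18) = 1/2.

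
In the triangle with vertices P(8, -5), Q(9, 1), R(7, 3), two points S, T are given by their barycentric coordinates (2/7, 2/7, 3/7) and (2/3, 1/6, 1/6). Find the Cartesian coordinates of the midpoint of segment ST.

(111/14, -53/42)

Barycentric coordinates of the midpoint are the average: (10/21, 19/84, 25/84).
Converting: (10/21)·P + (19/84)·Q + (25/84)·R = (111/14, -53/42).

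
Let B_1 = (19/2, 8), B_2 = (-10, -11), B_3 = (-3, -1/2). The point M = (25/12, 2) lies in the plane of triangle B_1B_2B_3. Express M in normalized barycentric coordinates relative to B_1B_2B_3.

Signed area of the reference triangle: [B_1B_2B_3] = ½·((19/2)·(-11−(-1/2)) + (-10)·(-1/2−8) + (-3)·(8−(-11))) = ½·(-399/4 + 85 − 57) = -287/8.
[MB_2B_3] = ½·((25/12)·(-11−(-1/2)) + (-10)·(-1/2−2) + (-3)·(2−(-11))) = ½·(-175/8 + 25 − 39) = -287/16, so the B_1-coordinate is (-287/16)/(-287/8) = 1/2.
[B_1MB_3] = ½·((19/2)·(2−(-1/2)) + (25/12)·(-1/2−8) + (-3)·(8−2)) = ½·(95/4 − 425/24 − 18) = -287/48, so the B_2-coordinate is 1/6.
[B_1B_2M] = ½·((19/2)·(-11−2) + (-10)·(2−8) + (25/12)·(8−(-11))) = ½·(-247/2 + 60 + 475/12) = -287/24, so the B_3-coordinate is 1/3.

(1/2, 1/6, 1/3)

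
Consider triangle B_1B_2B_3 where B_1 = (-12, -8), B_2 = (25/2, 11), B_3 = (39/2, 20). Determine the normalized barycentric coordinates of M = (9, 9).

(1/5, 3/5, 1/5)

Signed area of the reference triangle: [B_1B_2B_3] = ½·((-12)·(11−20) + (25/2)·(20−(-8)) + (39/2)·(-8−11)) = ½·(108 + 350 − 741/2) = 175/4.
[MB_2B_3] = ½·(9·(11−20) + (25/2)·(20−9) + (39/2)·(9−11)) = ½·(-81 + 275/2 − 39) = 35/4, so the B_1-coordinate is (35/4)/(175/4) = 1/5.
[B_1MB_3] = ½·((-12)·(9−20) + 9·(20−(-8)) + (39/2)·(-8−9)) = ½·(132 + 252 − 663/2) = 105/4, so the B_2-coordinate is 3/5.
[B_1B_2M] = ½·((-12)·(11−9) + (25/2)·(9−(-8)) + 9·(-8−11)) = ½·(-24 + 425/2 − 171) = 35/4, so the B_3-coordinate is 1/5.
Check: 1/5 + 3/5 + 1/5 = 1.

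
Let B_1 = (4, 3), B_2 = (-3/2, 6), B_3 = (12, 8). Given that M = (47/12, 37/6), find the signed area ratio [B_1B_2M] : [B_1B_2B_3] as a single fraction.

1/3

[B_1B_2B_3] = ½·(4·(6−8) + (-3/2)·(8−3) + 12·(3−6)) = ½·(-8 − 15/2 − 36) = -103/4.
[B_1B_2M] = ½·(4·(6−(37/6)) + (-3/2)·(37/6−3) + (47/12)·(3−6)) = ½·(-2/3 − 19/4 − 47/4) = -103/12, so the ratio is (-103/12)/(-103/4) = 1/3.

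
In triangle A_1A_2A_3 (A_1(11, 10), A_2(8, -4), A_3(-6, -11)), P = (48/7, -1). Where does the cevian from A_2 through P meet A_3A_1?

(16/3, 3)

Barycentric coordinates of P with respect to A_1A_2A_3: (2/7, 4/7, 1/7).
On side A_3A_1 the A_2-coordinate is zero; dropping P's A_2-weight 4/7 and renormalizing the remaining 1/7 : 2/7 gives weights 1/3, 2/3 on A_3, A_1.
Q = (1/3)·(-6, -11) + (2/3)·(11, 10) = (16/3, 3).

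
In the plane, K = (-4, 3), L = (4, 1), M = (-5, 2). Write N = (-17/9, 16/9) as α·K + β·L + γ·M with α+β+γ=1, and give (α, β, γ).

Signed area of the reference triangle: [KLM] = ½·((-4)·(1−2) + 4·(2−3) + (-5)·(3−1)) = ½·(4 − 4 − 10) = -5.
[NLM] = ½·((-17/9)·(1−2) + 4·(2−(16/9)) + (-5)·(16/9−1)) = ½·(17/9 + 8/9 − 35/9) = -5/9, so the K-coordinate is (-5/9)/(-5) = 1/9.
[KNM] = ½·((-4)·(16/9−2) + (-17/9)·(2−3) + (-5)·(3−(16/9))) = ½·(8/9 + 17/9 − 55/9) = -5/3, so the L-coordinate is 1/3.
[KLN] = ½·((-4)·(1−(16/9)) + 4·(16/9−3) + (-17/9)·(3−1)) = ½·(28/9 − 44/9 − 34/9) = -25/9, so the M-coordinate is 5/9.
Check: 1/9 + 1/3 + 5/9 = 1.

(1/9, 1/3, 5/9)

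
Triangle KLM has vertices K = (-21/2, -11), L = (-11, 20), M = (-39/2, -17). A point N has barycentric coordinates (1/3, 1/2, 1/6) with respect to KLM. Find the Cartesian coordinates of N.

(-49/4, 7/2)

N = (1/3)·K + (1/2)·L + (1/6)·M.
x-coordinate: (1/3)·(-21/2) + (1/2)·(-11) + (1/6)·(-39/2) = -49/4.
y-coordinate: (1/3)·(-11) + (1/2)·20 + (1/6)·(-17) = 7/2.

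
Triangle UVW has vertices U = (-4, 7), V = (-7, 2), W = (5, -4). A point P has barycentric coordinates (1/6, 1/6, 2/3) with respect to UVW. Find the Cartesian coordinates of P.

P = (1/6)·U + (1/6)·V + (2/3)·W.
x-coordinate: (1/6)·(-4) + (1/6)·(-7) + (2/3)·5 = 3/2.
y-coordinate: (1/6)·7 + (1/6)·2 + (2/3)·(-4) = -7/6.

(3/2, -7/6)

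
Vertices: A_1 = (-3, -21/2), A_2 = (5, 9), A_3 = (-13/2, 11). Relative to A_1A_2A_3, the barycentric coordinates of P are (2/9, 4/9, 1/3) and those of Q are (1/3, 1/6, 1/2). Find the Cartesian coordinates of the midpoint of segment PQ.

Barycentric coordinates of the midpoint are the average: (5/18, 11/36, 5/12).
Converting: (5/18)·A_1 + (11/36)·A_2 + (5/12)·A_3 = (-145/72, 53/12).

(-145/72, 53/12)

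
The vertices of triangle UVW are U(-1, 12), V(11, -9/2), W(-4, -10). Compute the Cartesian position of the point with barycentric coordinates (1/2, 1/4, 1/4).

P = (1/2)·U + (1/4)·V + (1/4)·W.
x-coordinate: (1/2)·(-1) + (1/4)·11 + (1/4)·(-4) = 5/4.
y-coordinate: (1/2)·12 + (1/4)·(-9/2) + (1/4)·(-10) = 19/8.

(5/4, 19/8)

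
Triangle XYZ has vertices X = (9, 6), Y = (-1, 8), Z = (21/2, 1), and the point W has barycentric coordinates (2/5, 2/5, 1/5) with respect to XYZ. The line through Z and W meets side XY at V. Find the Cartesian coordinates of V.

(4, 7)

Line ZW meets XY where the Z-coordinate vanishes; zeroing W's Z-weight and renormalizing leaves X, Y-weights 2/5 : 2/5 → (1/2, 1/2).
So V = (1/2)·X + (1/2)·Y = (4, 7).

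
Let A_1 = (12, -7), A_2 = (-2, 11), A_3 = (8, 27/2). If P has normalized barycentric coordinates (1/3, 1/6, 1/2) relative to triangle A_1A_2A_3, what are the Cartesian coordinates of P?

P = (1/3)·A_1 + (1/6)·A_2 + (1/2)·A_3.
x-coordinate: (1/3)·12 + (1/6)·(-2) + (1/2)·8 = 23/3.
y-coordinate: (1/3)·(-7) + (1/6)·11 + (1/2)·(27/2) = 25/4.

(23/3, 25/4)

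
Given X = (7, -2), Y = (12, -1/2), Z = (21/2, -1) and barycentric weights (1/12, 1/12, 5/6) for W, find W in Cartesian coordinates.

W = (1/12)·X + (1/12)·Y + (5/6)·Z.
x-coordinate: (1/12)·7 + (1/12)·12 + (5/6)·(21/2) = 31/3.
y-coordinate: (1/12)·(-2) + (1/12)·(-1/2) + (5/6)·(-1) = -25/24.

(31/3, -25/24)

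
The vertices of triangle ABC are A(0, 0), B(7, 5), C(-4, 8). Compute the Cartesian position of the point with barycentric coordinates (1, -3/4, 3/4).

P = 1·A + (-3/4)·B + (3/4)·C.
x-coordinate: 1·0 + (-3/4)·7 + (3/4)·(-4) = -33/4.
y-coordinate: 1·0 + (-3/4)·5 + (3/4)·8 = 9/4.

(-33/4, 9/4)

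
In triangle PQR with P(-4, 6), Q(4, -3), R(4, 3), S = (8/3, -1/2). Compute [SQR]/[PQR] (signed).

[PQR] = ½·((-4)·(-3−3) + 4·(3−6) + 4·(6−(-3))) = ½·(24 − 12 + 36) = 24.
[SQR] = ½·((8/3)·(-3−3) + 4·(3−(-1/2)) + 4·(-1/2−(-3))) = ½·(-16 + 14 + 10) = 4, so the ratio is 4/24 = 1/6.

1/6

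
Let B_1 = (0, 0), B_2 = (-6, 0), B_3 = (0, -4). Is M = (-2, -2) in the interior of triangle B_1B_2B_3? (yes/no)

yes

Barycentric coordinates of M: (1/6, 1/3, 1/2).
The three coordinates are positive, positive, positive; a point is interior exactly when all three are positive.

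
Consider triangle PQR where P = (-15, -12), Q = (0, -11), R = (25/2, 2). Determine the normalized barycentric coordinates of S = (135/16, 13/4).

(3/8, -1/2, 9/8)

Signed area of the reference triangle: [PQR] = ½·((-15)·(-11−2) + 0·(2−(-12)) + (25/2)·(-12−(-11))) = ½·(195 + 0 − 25/2) = 365/4.
[SQR] = ½·((135/16)·(-11−2) + 0·(2−(13/4)) + (25/2)·(13/4−(-11))) = ½·(-1755/16 + 0 + 1425/8) = 1095/32, so the P-coordinate is (1095/32)/(365/4) = 3/8.
[PSR] = ½·((-15)·(13/4−2) + (135/16)·(2−(-12)) + (25/2)·(-12−(13/4))) = ½·(-75/4 + 945/8 − 1525/8) = -365/8, so the Q-coordinate is -1/2.
[PQS] = ½·((-15)·(-11−(13/4)) + 0·(13/4−(-12)) + (135/16)·(-12−(-11))) = ½·(855/4 + 0 − 135/16) = 3285/32, so the R-coordinate is 9/8.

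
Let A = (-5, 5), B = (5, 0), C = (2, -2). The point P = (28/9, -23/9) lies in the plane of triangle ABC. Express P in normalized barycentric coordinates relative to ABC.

Signed area of the reference triangle: [ABC] = ½·((-5)·(0−(-2)) + 5·(-2−5) + 2·(5−0)) = ½·(-10 − 35 + 10) = -35/2.
[PBC] = ½·((28/9)·(0−(-2)) + 5·(-2−(-23/9)) + 2·(-23/9−0)) = ½·(56/9 + 25/9 − 46/9) = 35/18, so the A-coordinate is (35/18)/(-35/2) = -1/9.
[APC] = ½·((-5)·(-23/9−(-2)) + (28/9)·(-2−5) + 2·(5−(-23/9))) = ½·(25/9 − 196/9 + 136/9) = -35/18, so the B-coordinate is 1/9.
[ABP] = ½·((-5)·(0−(-23/9)) + 5·(-23/9−5) + (28/9)·(5−0)) = ½·(-115/9 − 340/9 + 140/9) = -35/2, so the C-coordinate is 1.
Check: -1/9 + 1/9 + 1 = 1.

(-1/9, 1/9, 1)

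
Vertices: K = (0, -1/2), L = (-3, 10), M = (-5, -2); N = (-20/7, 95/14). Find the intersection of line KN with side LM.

(-10/3, 8)

Barycentric coordinates of N with respect to KLM: (1/7, 5/7, 1/7).
On side LM the K-coordinate is zero; dropping N's K-weight 1/7 and renormalizing the remaining 5/7 : 1/7 gives weights 5/6, 1/6 on L, M.
J = (5/6)·(-3, 10) + (1/6)·(-5, -2) = (-10/3, 8).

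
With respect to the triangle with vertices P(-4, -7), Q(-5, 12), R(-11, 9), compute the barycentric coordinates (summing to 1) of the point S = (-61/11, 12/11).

(6/11, 3/11, 2/11)

Signed area of the reference triangle: [PQR] = ½·((-4)·(12−9) + (-5)·(9−(-7)) + (-11)·(-7−12)) = ½·(-12 − 80 + 209) = 117/2.
[SQR] = ½·((-61/11)·(12−9) + (-5)·(9−(12/11)) + (-11)·(12/11−12)) = ½·(-183/11 − 435/11 + 120) = 351/11, so the P-coordinate is (351/11)/(117/2) = 6/11.
[PSR] = ½·((-4)·(12/11−9) + (-61/11)·(9−(-7)) + (-11)·(-7−(12/11))) = ½·(348/11 − 976/11 + 89) = 351/22, so the Q-coordinate is 3/11.
[PQS] = ½·((-4)·(12−(12/11)) + (-5)·(12/11−(-7)) + (-61/11)·(-7−12)) = ½·(-480/11 − 445/11 + 1159/11) = 117/11, so the R-coordinate is 2/11.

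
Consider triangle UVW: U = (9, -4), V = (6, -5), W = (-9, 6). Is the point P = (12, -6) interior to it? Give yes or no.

no

Barycentric coordinates of P: (17/16, 1/8, -3/16).
The three coordinates are positive, positive, negative; a point is interior exactly when all three are positive.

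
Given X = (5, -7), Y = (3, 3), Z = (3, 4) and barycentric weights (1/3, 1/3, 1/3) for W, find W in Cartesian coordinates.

(11/3, 0)

W = (1/3)·X + (1/3)·Y + (1/3)·Z.
x-coordinate: (1/3)·5 + (1/3)·3 + (1/3)·3 = 11/3.
y-coordinate: (1/3)·(-7) + (1/3)·3 + (1/3)·4 = 0.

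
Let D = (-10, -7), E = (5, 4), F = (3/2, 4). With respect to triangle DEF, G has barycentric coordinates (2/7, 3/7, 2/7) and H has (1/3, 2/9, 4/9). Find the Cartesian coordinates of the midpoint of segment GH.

(-58/63, 25/42)

Barycentric coordinates of the midpoint are the average: (13/42, 41/126, 23/63).
Converting: (13/42)·D + (41/126)·E + (23/63)·F = (-58/63, 25/42).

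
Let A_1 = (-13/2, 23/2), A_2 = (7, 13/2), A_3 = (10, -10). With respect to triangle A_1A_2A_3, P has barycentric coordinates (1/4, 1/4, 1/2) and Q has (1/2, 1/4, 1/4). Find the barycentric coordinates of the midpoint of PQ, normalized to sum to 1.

(3/8, 1/4, 3/8)

Since both coordinate triples sum to 1, the midpoint's barycentrics are the componentwise average.
(1/4+1/2)/2 = 3/8; similarly 1/4 and 3/8.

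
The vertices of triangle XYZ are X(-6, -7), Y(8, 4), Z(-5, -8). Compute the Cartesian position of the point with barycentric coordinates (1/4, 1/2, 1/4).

W = (1/4)·X + (1/2)·Y + (1/4)·Z.
x-coordinate: (1/4)·(-6) + (1/2)·8 + (1/4)·(-5) = 5/4.
y-coordinate: (1/4)·(-7) + (1/2)·4 + (1/4)·(-8) = -7/4.

(5/4, -7/4)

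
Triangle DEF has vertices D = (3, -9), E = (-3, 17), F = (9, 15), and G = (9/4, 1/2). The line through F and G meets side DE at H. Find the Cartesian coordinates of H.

Barycentric coordinates of G with respect to DEF: (5/8, 1/4, 1/8).
On side DE the F-coordinate is zero; dropping G's F-weight 1/8 and renormalizing the remaining 5/8 : 1/4 gives weights 5/7, 2/7 on D, E.
H = (5/7)·(3, -9) + (2/7)·(-3, 17) = (9/7, -11/7).

(9/7, -11/7)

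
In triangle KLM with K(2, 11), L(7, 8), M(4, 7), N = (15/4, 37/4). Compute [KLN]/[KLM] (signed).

1/4

[KLM] = ½·(2·(8−7) + 7·(7−11) + 4·(11−8)) = ½·(2 − 28 + 12) = -7.
[KLN] = ½·(2·(8−(37/4)) + 7·(37/4−11) + (15/4)·(11−8)) = ½·(-5/2 − 49/4 + 45/4) = -7/4, so the ratio is (-7/4)/(-7) = 1/4.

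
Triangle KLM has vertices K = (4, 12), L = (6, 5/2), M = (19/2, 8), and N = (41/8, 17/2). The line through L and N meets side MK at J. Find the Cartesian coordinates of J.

(75/16, 23/2)

Barycentric coordinates of N with respect to KLM: (7/12, 1/3, 1/12).
On side MK the L-coordinate is zero; dropping N's L-weight 1/3 and renormalizing the remaining 1/12 : 7/12 gives weights 1/8, 7/8 on M, K.
J = (1/8)·(19/2, 8) + (7/8)·(4, 12) = (75/16, 23/2).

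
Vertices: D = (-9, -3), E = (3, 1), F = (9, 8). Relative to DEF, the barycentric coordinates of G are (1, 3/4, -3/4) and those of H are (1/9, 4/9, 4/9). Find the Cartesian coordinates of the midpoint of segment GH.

(-55/12, -55/24)

Barycentric coordinates of the midpoint are the average: (5/9, 43/72, -11/72).
Converting: (5/9)·D + (43/72)·E + (-11/72)·F = (-55/12, -55/24).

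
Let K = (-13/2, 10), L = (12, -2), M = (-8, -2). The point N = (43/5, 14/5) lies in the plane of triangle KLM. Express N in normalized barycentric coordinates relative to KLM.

Signed area of the reference triangle: [KLM] = ½·((-13/2)·(-2−(-2)) + 12·(-2−10) + (-8)·(10−(-2))) = ½·(0 − 144 − 96) = -120.
[NLM] = ½·((43/5)·(-2−(-2)) + 12·(-2−(14/5)) + (-8)·(14/5−(-2))) = ½·(0 − 288/5 − 192/5) = -48, so the K-coordinate is (-48)/(-120) = 2/5.
[KNM] = ½·((-13/2)·(14/5−(-2)) + (43/5)·(-2−10) + (-8)·(10−(14/5))) = ½·(-156/5 − 516/5 − 288/5) = -96, so the L-coordinate is 4/5.
[KLN] = ½·((-13/2)·(-2−(14/5)) + 12·(14/5−10) + (43/5)·(10−(-2))) = ½·(156/5 − 432/5 + 516/5) = 24, so the M-coordinate is -1/5.

(2/5, 4/5, -1/5)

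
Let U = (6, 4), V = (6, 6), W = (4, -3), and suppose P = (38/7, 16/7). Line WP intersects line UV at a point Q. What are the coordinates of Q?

(6, 22/5)

Barycentric coordinates of P with respect to UVW: (4/7, 1/7, 2/7).
On side UV the W-coordinate is zero; dropping P's W-weight 2/7 and renormalizing the remaining 4/7 : 1/7 gives weights 4/5, 1/5 on U, V.
Q = (4/5)·(6, 4) + (1/5)·(6, 6) = (6, 22/5).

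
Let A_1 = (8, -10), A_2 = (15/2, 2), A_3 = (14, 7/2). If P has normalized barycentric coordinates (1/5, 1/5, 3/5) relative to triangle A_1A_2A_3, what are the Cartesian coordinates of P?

(23/2, 1/2)

P = (1/5)·A_1 + (1/5)·A_2 + (3/5)·A_3.
x-coordinate: (1/5)·8 + (1/5)·(15/2) + (3/5)·14 = 23/2.
y-coordinate: (1/5)·(-10) + (1/5)·2 + (3/5)·(7/2) = 1/2.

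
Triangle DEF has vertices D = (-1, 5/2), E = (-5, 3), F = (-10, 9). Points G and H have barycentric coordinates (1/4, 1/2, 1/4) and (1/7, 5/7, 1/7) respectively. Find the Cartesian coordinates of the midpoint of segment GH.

(-291/56, 457/112)

Barycentric coordinates of the midpoint are the average: (11/56, 17/28, 11/56).
Converting: (11/56)·D + (17/28)·E + (11/56)·F = (-291/56, 457/112).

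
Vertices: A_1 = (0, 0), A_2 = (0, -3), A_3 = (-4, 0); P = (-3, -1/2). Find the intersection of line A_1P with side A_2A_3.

(-36/11, -6/11)

Barycentric coordinates of P with respect to A_1A_2A_3: (1/12, 1/6, 3/4).
On side A_2A_3 the A_1-coordinate is zero; dropping P's A_1-weight 1/12 and renormalizing the remaining 1/6 : 3/4 gives weights 2/11, 9/11 on A_2, A_3.
Q = (2/11)·(0, -3) + (9/11)·(-4, 0) = (-36/11, -6/11).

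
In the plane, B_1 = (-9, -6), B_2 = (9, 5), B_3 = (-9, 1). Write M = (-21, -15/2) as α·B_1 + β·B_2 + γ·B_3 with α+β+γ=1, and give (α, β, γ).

Signed area of the reference triangle: [B_1B_2B_3] = ½·((-9)·(5−1) + 9·(1−(-6)) + (-9)·(-6−5)) = ½·(-36 + 63 + 99) = 63.
[MB_2B_3] = ½·((-21)·(5−1) + 9·(1−(-15/2)) + (-9)·(-15/2−5)) = ½·(-84 + 153/2 + 225/2) = 105/2, so the B_1-coordinate is (105/2)/63 = 5/6.
[B_1MB_3] = ½·((-9)·(-15/2−1) + (-21)·(1−(-6)) + (-9)·(-6−(-15/2))) = ½·(153/2 − 147 − 27/2) = -42, so the B_2-coordinate is -2/3.
[B_1B_2M] = ½·((-9)·(5−(-15/2)) + 9·(-15/2−(-6)) + (-21)·(-6−5)) = ½·(-225/2 − 27/2 + 231) = 105/2, so the B_3-coordinate is 5/6.
Check: 5/6 − 2/3 + 5/6 = 1.

(5/6, -2/3, 5/6)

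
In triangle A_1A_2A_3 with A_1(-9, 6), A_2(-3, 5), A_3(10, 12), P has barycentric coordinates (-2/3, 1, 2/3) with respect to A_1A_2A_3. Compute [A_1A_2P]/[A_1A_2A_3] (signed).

The signed ratio [A_1A_2P]/[A_1A_2A_3] equals the barycentric coordinate of P at vertex A_3, which is 2/3.

2/3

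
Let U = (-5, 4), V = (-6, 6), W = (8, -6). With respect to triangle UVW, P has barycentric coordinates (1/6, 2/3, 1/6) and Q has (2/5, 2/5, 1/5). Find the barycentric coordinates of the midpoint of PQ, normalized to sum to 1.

(17/60, 8/15, 11/60)

Since both coordinate triples sum to 1, the midpoint's barycentrics are the componentwise average.
(1/6+2/5)/2 = 17/60; similarly 8/15 and 11/60.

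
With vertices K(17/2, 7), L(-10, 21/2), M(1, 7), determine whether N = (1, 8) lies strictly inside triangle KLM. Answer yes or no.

yes

Barycentric coordinates of N: (44/105, 2/7, 31/105).
The three coordinates are positive, positive, positive; a point is interior exactly when all three are positive.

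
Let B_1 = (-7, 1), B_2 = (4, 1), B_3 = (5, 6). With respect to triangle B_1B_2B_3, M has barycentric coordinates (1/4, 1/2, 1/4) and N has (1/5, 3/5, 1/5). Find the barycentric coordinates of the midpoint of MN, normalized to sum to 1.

(9/40, 11/20, 9/40)

Since both coordinate triples sum to 1, the midpoint's barycentrics are the componentwise average.
(1/4+1/5)/2 = 9/40; similarly 11/20 and 9/40.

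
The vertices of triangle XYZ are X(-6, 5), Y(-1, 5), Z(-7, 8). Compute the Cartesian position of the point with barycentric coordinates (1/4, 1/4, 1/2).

W = (1/4)·X + (1/4)·Y + (1/2)·Z.
x-coordinate: (1/4)·(-6) + (1/4)·(-1) + (1/2)·(-7) = -21/4.
y-coordinate: (1/4)·5 + (1/4)·5 + (1/2)·8 = 13/2.

(-21/4, 13/2)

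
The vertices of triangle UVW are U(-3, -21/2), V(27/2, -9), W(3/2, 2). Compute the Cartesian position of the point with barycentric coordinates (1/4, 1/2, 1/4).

(51/8, -53/8)

P = (1/4)·U + (1/2)·V + (1/4)·W.
x-coordinate: (1/4)·(-3) + (1/2)·(27/2) + (1/4)·(3/2) = 51/8.
y-coordinate: (1/4)·(-21/2) + (1/2)·(-9) + (1/4)·2 = -53/8.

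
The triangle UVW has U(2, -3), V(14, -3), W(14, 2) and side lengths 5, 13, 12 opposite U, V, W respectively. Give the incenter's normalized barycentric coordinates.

(1/6, 13/30, 2/5)

The incenter has barycentric coordinates proportional to the opposite side lengths: (5 : 13 : 12).
Normalizing by 5+13+12 = 30 gives (1/6, 13/30, 2/5).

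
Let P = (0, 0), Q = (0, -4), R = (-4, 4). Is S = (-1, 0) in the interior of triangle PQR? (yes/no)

yes

Barycentric coordinates of S: (1/2, 1/4, 1/4).
The three coordinates are positive, positive, positive; a point is interior exactly when all three are positive.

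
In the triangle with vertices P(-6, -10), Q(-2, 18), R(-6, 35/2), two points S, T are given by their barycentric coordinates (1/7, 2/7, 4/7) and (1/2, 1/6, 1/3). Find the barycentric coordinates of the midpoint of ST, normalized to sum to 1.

(9/28, 19/84, 19/42)

Since both coordinate triples sum to 1, the midpoint's barycentrics are the componentwise average.
(1/7+1/2)/2 = 9/28; similarly 19/84 and 19/42.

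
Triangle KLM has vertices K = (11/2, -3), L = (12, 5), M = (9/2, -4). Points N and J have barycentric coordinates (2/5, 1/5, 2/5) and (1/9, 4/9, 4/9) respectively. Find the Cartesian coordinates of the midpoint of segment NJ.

Barycentric coordinates of the midpoint are the average: (23/90, 29/90, 19/45).
Converting: (23/90)·K + (29/90)·L + (19/45)·M = (1291/180, -38/45).

(1291/180, -38/45)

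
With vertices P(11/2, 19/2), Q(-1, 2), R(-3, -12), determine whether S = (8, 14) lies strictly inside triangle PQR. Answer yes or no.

no

Barycentric coordinates of S: (51/38, -31/152, -21/152).
The three coordinates are positive, negative, negative; a point is interior exactly when all three are positive.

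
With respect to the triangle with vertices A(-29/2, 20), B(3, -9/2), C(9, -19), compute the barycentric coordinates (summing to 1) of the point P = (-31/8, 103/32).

(1/2, 3/16, 5/16)

Signed area of the reference triangle: [ABC] = ½·((-29/2)·(-9/2−(-19)) + 3·(-19−20) + 9·(20−(-9/2))) = ½·(-841/4 − 117 + 441/2) = -427/8.
[PBC] = ½·((-31/8)·(-9/2−(-19)) + 3·(-19−(103/32)) + 9·(103/32−(-9/2))) = ½·(-899/16 − 2133/32 + 2223/32) = -427/16, so the A-coordinate is (-427/16)/(-427/8) = 1/2.
[APC] = ½·((-29/2)·(103/32−(-19)) + (-31/8)·(-19−20) + 9·(20−(103/32))) = ½·(-20619/64 + 1209/8 + 4833/32) = -1281/128, so the B-coordinate is 3/16.
[ABP] = ½·((-29/2)·(-9/2−(103/32)) + 3·(103/32−20) + (-31/8)·(20−(-9/2))) = ½·(7163/64 − 1611/32 − 1519/16) = -2135/128, so the C-coordinate is 5/16.
Check: 1/2 + 3/16 + 5/16 = 1.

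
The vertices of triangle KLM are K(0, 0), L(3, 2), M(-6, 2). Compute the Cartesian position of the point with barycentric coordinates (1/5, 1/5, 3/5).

(-3, 8/5)

N = (1/5)·K + (1/5)·L + (3/5)·M.
x-coordinate: (1/5)·0 + (1/5)·3 + (3/5)·(-6) = -3.
y-coordinate: (1/5)·0 + (1/5)·2 + (3/5)·2 = 8/5.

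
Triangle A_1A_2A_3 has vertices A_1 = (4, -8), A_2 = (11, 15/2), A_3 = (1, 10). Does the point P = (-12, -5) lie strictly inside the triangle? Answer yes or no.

Barycentric coordinates of P: (73/69, -186/115, 538/345).
The three coordinates are positive, negative, positive; a point is interior exactly when all three are positive.

no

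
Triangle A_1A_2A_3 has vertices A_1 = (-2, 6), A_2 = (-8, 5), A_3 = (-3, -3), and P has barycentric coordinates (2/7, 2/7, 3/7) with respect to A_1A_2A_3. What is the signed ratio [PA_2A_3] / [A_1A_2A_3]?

2/7

The signed ratio [PA_2A_3]/[A_1A_2A_3] equals the barycentric coordinate of P at vertex A_1, which is 2/7.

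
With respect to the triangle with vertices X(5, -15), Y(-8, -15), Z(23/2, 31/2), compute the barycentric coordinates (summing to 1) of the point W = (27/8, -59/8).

(1/2, 1/4, 1/4)

Signed area of the reference triangle: [XYZ] = ½·(5·(-15−(31/2)) + (-8)·(31/2−(-15)) + (23/2)·(-15−(-15))) = ½·(-305/2 − 244 + 0) = -793/4.
[WYZ] = ½·((27/8)·(-15−(31/2)) + (-8)·(31/2−(-59/8)) + (23/2)·(-59/8−(-15))) = ½·(-1647/16 − 183 + 1403/16) = -793/8, so the X-coordinate is (-793/8)/(-793/4) = 1/2.
[XWZ] = ½·(5·(-59/8−(31/2)) + (27/8)·(31/2−(-15)) + (23/2)·(-15−(-59/8))) = ½·(-915/8 + 1647/16 − 1403/16) = -793/16, so the Y-coordinate is 1/4.
[XYW] = ½·(5·(-15−(-59/8)) + (-8)·(-59/8−(-15)) + (27/8)·(-15−(-15))) = ½·(-305/8 − 61 + 0) = -793/16, so the Z-coordinate is 1/4.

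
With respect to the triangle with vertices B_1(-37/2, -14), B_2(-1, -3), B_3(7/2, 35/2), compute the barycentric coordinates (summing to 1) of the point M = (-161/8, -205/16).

(9/8, -1/4, 1/8)

Signed area of the reference triangle: [B_1B_2B_3] = ½·((-37/2)·(-3−(35/2)) + (-1)·(35/2−(-14)) + (7/2)·(-14−(-3))) = ½·(1517/4 − 63/2 − 77/2) = 1237/8.
[MB_2B_3] = ½·((-161/8)·(-3−(35/2)) + (-1)·(35/2−(-205/16)) + (7/2)·(-205/16−(-3))) = ½·(6601/16 − 485/16 − 1099/32) = 11133/64, so the B_1-coordinate is (11133/64)/(1237/8) = 9/8.
[B_1MB_3] = ½·((-37/2)·(-205/16−(35/2)) + (-161/8)·(35/2−(-14)) + (7/2)·(-14−(-205/16))) = ½·(17945/32 − 10143/16 − 133/32) = -1237/32, so the B_2-coordinate is -1/4.
[B_1B_2M] = ½·((-37/2)·(-3−(-205/16)) + (-1)·(-205/16−(-14)) + (-161/8)·(-14−(-3))) = ½·(-5809/32 − 19/16 + 1771/8) = 1237/64, so the B_3-coordinate is 1/8.
Check: 9/8 − 1/4 + 1/8 = 1.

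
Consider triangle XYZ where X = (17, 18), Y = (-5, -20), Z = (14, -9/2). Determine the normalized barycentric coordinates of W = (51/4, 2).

(3/8, 1/8, 1/2)

Signed area of the reference triangle: [XYZ] = ½·(17·(-20−(-9/2)) + (-5)·(-9/2−18) + 14·(18−(-20))) = ½·(-527/2 + 225/2 + 532) = 381/2.
[WYZ] = ½·((51/4)·(-20−(-9/2)) + (-5)·(-9/2−2) + 14·(2−(-20))) = ½·(-1581/8 + 65/2 + 308) = 1143/16, so the X-coordinate is (1143/16)/(381/2) = 3/8.
[XWZ] = ½·(17·(2−(-9/2)) + (51/4)·(-9/2−18) + 14·(18−2)) = ½·(221/2 − 2295/8 + 224) = 381/16, so the Y-coordinate is 1/8.
[XYW] = ½·(17·(-20−2) + (-5)·(2−18) + (51/4)·(18−(-20))) = ½·(-374 + 80 + 969/2) = 381/4, so the Z-coordinate is 1/2.
Check: 3/8 + 1/8 + 1/2 = 1.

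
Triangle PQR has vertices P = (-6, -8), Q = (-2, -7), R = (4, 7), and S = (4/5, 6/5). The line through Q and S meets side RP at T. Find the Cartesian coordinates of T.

(3/2, 13/4)

Barycentric coordinates of S with respect to PQR: (1/5, 1/5, 3/5).
On side RP the Q-coordinate is zero; dropping S's Q-weight 1/5 and renormalizing the remaining 3/5 : 1/5 gives weights 3/4, 1/4 on R, P.
T = (3/4)·(4, 7) + (1/4)·(-6, -8) = (3/2, 13/4).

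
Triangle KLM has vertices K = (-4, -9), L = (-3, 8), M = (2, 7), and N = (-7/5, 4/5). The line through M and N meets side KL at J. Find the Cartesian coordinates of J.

(-11/3, -10/3)

Barycentric coordinates of N with respect to KLM: (2/5, 1/5, 2/5).
On side KL the M-coordinate is zero; dropping N's M-weight 2/5 and renormalizing the remaining 2/5 : 1/5 gives weights 2/3, 1/3 on K, L.
J = (2/3)·(-4, -9) + (1/3)·(-3, 8) = (-11/3, -10/3).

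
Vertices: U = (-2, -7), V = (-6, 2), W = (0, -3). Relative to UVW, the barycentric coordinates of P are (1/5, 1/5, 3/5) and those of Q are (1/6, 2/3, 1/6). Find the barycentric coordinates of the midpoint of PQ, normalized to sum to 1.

(11/60, 13/30, 23/60)

Since both coordinate triples sum to 1, the midpoint's barycentrics are the componentwise average.
(1/5+1/6)/2 = 11/60; similarly 13/30 and 23/60.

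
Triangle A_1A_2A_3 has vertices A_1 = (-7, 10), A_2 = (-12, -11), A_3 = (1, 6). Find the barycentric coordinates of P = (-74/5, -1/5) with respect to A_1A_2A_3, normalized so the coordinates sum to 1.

Signed area of the reference triangle: [A_1A_2A_3] = ½·((-7)·(-11−6) + (-12)·(6−10) + 1·(10−(-11))) = ½·(119 + 48 + 21) = 94.
[PA_2A_3] = ½·((-74/5)·(-11−6) + (-12)·(6−(-1/5)) + 1·(-1/5−(-11))) = ½·(1258/5 − 372/5 + 54/5) = 94, so the A_1-coordinate is 94/94 = 1.
[A_1PA_3] = ½·((-7)·(-1/5−6) + (-74/5)·(6−10) + 1·(10−(-1/5))) = ½·(217/5 + 296/5 + 51/5) = 282/5, so the A_2-coordinate is 3/5.
[A_1A_2P] = ½·((-7)·(-11−(-1/5)) + (-12)·(-1/5−10) + (-74/5)·(10−(-11))) = ½·(378/5 + 612/5 − 1554/5) = -282/5, so the A_3-coordinate is -3/5.

(1, 3/5, -3/5)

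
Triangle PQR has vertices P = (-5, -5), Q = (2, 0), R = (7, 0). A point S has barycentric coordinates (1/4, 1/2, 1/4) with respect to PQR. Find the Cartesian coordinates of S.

(3/2, -5/4)

S = (1/4)·P + (1/2)·Q + (1/4)·R.
x-coordinate: (1/4)·(-5) + (1/2)·2 + (1/4)·7 = 3/2.
y-coordinate: (1/4)·(-5) + (1/2)·0 + (1/4)·0 = -5/4.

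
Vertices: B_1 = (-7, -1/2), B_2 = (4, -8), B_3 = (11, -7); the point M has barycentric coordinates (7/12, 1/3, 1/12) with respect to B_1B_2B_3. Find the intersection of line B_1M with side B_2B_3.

(27/5, -39/5)

Line B_1M meets B_2B_3 where the B_1-coordinate vanishes; zeroing M's B_1-weight and renormalizing leaves B_2, B_3-weights 1/3 : 1/12 → (4/5, 1/5).
So N = (4/5)·B_2 + (1/5)·B_3 = (27/5, -39/5).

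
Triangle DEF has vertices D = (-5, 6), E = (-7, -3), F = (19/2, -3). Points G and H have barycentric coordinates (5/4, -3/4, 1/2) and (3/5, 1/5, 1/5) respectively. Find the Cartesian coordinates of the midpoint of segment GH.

Barycentric coordinates of the midpoint are the average: (37/40, -11/40, 7/20).
Converting: (37/40)·D + (-11/40)·E + (7/20)·F = (5/8, 213/40).

(5/8, 213/40)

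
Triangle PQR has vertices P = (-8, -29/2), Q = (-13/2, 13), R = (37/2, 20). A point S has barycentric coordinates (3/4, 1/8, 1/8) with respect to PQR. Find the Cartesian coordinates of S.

(-9/2, -27/4)

S = (3/4)·P + (1/8)·Q + (1/8)·R.
x-coordinate: (3/4)·(-8) + (1/8)·(-13/2) + (1/8)·(37/2) = -9/2.
y-coordinate: (3/4)·(-29/2) + (1/8)·13 + (1/8)·20 = -27/4.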